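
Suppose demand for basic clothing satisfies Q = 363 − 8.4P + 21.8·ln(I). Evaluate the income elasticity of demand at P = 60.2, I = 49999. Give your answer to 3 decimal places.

0.234

At P = 60.2, I = 49999: Q = 93.191.
Holding P constant, ∂Q/∂I = 21.8/I = 0.000436009.
η_I = (∂Q/∂I)·(I/Q) = 0.000436009 × (49999/93.191) = 0.234.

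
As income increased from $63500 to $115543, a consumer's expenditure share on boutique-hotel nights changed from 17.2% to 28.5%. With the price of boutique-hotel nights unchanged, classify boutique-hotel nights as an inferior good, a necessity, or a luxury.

luxury

The budget share rises as income rises, so η > 1.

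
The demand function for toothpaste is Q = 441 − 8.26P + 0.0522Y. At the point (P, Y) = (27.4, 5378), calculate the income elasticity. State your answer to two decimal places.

At P = 27.4, Y = 5378: Q = 495.408.
Holding P constant, ∂Q/∂Y = 0.0522.
η_Y = (∂Q/∂Y)·(Y/Q) = 0.0522 × (5378/495.408) = 0.57.

0.57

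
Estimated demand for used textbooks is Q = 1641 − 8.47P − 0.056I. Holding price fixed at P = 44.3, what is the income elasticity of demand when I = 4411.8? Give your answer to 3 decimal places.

-0.243

At P = 44.3, I = 4411.8: Q = 1018.718.
Holding P constant, ∂Q/∂I = −0.056.
η_I = (∂Q/∂I)·(I/Q) = -0.056 × (4411.8/1018.718) = -0.243.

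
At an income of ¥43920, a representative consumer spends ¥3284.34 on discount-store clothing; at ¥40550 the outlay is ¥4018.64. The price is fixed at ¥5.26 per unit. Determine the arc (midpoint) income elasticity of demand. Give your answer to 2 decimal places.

-2.52

With a constant price, Q₁ = 3284.34/5.26 = 624.399 and Q₂ = 4018.64/5.26 = 764.000 (equivalently, work directly with expenditure since P cancels).
Midpoint %ΔQ = (4018.64 − 3284.34)/3651.49 = 0.20110; midpoint %ΔI = (40550 − 43920)/42235 = -0.07979.
η = 0.20110 / -0.07979 = -2.52.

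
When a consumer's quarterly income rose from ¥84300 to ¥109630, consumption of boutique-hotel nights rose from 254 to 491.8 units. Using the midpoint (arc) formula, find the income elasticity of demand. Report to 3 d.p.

2.441

ΔQ = 491.8 − 254 = 237.8; midpoint Q̄ = (254 + 491.8)/2 = 372.9.
ΔI = 109630 − 84300 = 25330; midpoint Ī = (84300 + 109630)/2 = 96965.
η = (ΔQ/Q̄) ÷ (ΔI/Ī) = (237.8/372.9) ÷ (25330/96965) = 2.441.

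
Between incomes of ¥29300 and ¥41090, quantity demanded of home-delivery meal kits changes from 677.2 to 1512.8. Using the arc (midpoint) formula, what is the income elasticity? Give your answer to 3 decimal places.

ΔQ = 1512.8 − 677.2 = 835.6; midpoint Q̄ = (677.2 + 1512.8)/2 = 1095.
ΔI = 41090 − 29300 = 11790; midpoint Ī = (29300 + 41090)/2 = 35195.
η = (ΔQ/Q̄) ÷ (ΔI/Ī) = (835.6/1095) ÷ (11790/35195) = 2.278.

2.278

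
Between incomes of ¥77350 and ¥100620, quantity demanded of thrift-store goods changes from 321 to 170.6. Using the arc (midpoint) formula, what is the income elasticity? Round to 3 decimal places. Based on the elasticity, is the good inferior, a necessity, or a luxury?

-2.340 (inferior good)

ΔQ = 170.6 − 321 = -150.4; midpoint Q̄ = (321 + 170.6)/2 = 245.8.
ΔI = 100620 − 77350 = 23270; midpoint Ī = (77350 + 100620)/2 = 88985.
η = (ΔQ/Q̄) ÷ (ΔI/Ī) = (-150.4/245.8) ÷ (23270/88985) = -2.340.
η < 0 ⇒ inferior good.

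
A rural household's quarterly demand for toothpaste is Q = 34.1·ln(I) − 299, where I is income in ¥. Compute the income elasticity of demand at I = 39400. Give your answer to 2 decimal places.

0.55

At I = 39400: Q = 61.830.
dQ/dI = 34.1/I = 0.000865482 at this income.
η = (dQ/dI)·(I/Q) = 0.000865482 × (39400/61.830) = 0.55.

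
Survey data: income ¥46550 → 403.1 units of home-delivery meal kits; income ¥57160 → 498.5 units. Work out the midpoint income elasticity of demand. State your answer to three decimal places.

ΔQ = 498.5 − 403.1 = 95.4; midpoint Q̄ = (403.1 + 498.5)/2 = 450.8.
ΔI = 57160 − 46550 = 10610; midpoint Ī = (46550 + 57160)/2 = 51855.
η = (ΔQ/Q̄) ÷ (ΔI/Ī) = (95.4/450.8) ÷ (10610/51855) = 1.034.

1.034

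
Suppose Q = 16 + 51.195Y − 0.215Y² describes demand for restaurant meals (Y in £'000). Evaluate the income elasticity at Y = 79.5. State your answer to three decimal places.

0.496

At Y = 79.5: Q = 2727.1488.
dQ/dY = 51.195 − 0.43Y = 17.01000.
η = (dQ/dY)·(Y/Q) = 17.01000 × (79.5/2727.1488) = 0.496.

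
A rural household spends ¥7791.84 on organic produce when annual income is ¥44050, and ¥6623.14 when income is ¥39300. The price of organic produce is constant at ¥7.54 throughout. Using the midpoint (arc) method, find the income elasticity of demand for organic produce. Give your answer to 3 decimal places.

1.423

With a constant price, Q₁ = 7791.84/7.54 = 1033.401 and Q₂ = 6623.14/7.54 = 878.401 (equivalently, work directly with expenditure since P cancels).
Midpoint %ΔQ = (6623.14 − 7791.84)/7207.49 = -0.16215; midpoint %ΔI = (39300 − 44050)/41675 = -0.11398.
η = -0.16215 / -0.11398 = 1.423.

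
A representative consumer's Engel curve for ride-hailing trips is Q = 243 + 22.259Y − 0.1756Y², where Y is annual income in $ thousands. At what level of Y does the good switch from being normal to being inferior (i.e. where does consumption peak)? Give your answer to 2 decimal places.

dQ/dY = 22.259 − 0.3512Y.
The good is inferior where dQ/dY < 0. Setting dQ/dY = 0 gives Y = 22.259 / 0.3512 = 63.38.

63.38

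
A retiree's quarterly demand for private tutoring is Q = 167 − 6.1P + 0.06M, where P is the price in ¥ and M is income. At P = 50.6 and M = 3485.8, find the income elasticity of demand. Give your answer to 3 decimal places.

At P = 50.6, M = 3485.8: Q = 67.488.
Holding P constant, ∂Q/∂M = 0.06.
η_M = (∂Q/∂M)·(M/Q) = 0.06 × (3485.8/67.488) = 3.099.

3.099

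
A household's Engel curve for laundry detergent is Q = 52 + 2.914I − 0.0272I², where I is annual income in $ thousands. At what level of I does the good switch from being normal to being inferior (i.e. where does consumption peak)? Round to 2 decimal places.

dQ/dI = 2.914 − 0.0544I.
The good is inferior where dQ/dI < 0. Setting dQ/dI = 0 gives I = 2.914 / 0.0544 = 53.57.

53.57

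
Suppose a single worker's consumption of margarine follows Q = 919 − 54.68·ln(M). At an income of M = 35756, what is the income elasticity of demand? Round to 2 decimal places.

-0.16

At M = 35756: Q = 345.709.
dQ/dM = -54.68/M = -0.00152925 at this income.
η = (dQ/dM)·(M/Q) = -0.00152925 × (35756/345.709) = -0.16.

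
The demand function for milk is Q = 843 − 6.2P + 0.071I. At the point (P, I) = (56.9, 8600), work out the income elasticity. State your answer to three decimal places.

At P = 56.9, I = 8600: Q = 1100.820.
Holding P constant, ∂Q/∂I = 0.071.
η_I = (∂Q/∂I)·(I/Q) = 0.071 × (8600/1100.820) = 0.555.

0.555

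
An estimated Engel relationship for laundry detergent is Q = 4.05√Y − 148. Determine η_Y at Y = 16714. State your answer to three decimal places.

At Y = 16714: Q = 375.595.
dQ/dY = 4.05/(2√Y) = 0.0156634 at this income.
η = (dQ/dY)·(Y/Q) = 0.0156634 × (16714/375.595) = 0.697.

0.697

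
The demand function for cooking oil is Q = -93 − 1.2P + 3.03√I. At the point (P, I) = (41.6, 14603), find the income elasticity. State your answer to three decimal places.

At P = 41.6, I = 14603: Q = 223.234.
Holding P constant, ∂Q/∂I = 3.03/(2√I) = 0.0125369.
η_I = (∂Q/∂I)·(I/Q) = 0.0125369 × (14603/223.234) = 0.820.

0.820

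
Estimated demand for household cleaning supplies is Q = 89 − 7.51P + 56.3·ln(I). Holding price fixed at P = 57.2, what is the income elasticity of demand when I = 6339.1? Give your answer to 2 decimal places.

At P = 57.2, I = 6339.1: Q = 152.306.
Holding P constant, ∂Q/∂I = 56.3/I = 0.00888139.
η_I = (∂Q/∂I)·(I/Q) = 0.00888139 × (6339.1/152.306) = 0.37.

0.37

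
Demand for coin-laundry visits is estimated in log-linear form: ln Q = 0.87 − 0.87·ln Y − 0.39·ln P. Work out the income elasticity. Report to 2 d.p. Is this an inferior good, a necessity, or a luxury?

In a log-linear demand, the coefficient on ln Y is the income elasticity.
So η = -0.87.
η < 0 ⇒ inferior good.

-0.87 (inferior good)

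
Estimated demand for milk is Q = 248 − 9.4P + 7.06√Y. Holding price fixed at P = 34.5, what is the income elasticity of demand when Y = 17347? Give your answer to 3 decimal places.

0.545

At P = 34.5, Y = 17347: Q = 853.559.
Holding P constant, ∂Q/∂Y = 7.06/(2√Y) = 0.0268017.
η_Y = (∂Q/∂Y)·(Y/Q) = 0.0268017 × (17347/853.559) = 0.545.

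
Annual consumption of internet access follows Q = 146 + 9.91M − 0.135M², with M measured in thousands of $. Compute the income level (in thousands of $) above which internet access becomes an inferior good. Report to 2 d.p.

dQ/dM = 9.91 − 0.27M.
The good is inferior where dQ/dM < 0. Setting dQ/dM = 0 gives M = 9.91 / 0.27 = 36.70.

36.70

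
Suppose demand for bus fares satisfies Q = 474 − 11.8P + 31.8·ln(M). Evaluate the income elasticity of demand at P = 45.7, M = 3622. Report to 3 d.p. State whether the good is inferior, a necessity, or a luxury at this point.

0.163 (necessity)

At P = 45.7, M = 3622: Q = 195.334.
Holding P constant, ∂Q/∂M = 31.8/M = 0.00877968.
η_M = (∂Q/∂M)·(M/Q) = 0.00877968 × (3622/195.334) = 0.163.
Since 0 < η < 1, this is a necessity.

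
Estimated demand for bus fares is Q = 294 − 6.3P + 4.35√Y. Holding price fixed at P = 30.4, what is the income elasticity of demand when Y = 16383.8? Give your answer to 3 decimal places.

At P = 30.4, Y = 16383.8: Q = 659.277.
Holding P constant, ∂Q/∂Y = 4.35/(2√Y) = 0.0169923.
η_Y = (∂Q/∂Y)·(Y/Q) = 0.0169923 × (16383.8/659.277) = 0.422.

0.422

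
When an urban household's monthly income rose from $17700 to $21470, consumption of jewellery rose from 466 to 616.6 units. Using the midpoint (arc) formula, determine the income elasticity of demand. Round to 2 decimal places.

ΔQ = 616.6 − 466 = 150.6; midpoint Q̄ = (466 + 616.6)/2 = 541.3.
ΔI = 21470 − 17700 = 3770; midpoint Ī = (17700 + 21470)/2 = 19585.
η = (ΔQ/Q̄) ÷ (ΔI/Ī) = (150.6/541.3) ÷ (3770/19585) = 1.45.

1.45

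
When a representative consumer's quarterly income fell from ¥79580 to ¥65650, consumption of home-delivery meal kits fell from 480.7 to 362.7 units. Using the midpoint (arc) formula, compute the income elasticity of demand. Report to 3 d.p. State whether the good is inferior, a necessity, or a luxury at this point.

1.459 (luxury)

ΔQ = 362.7 − 480.7 = -118; midpoint Q̄ = (480.7 + 362.7)/2 = 421.7.
ΔI = 65650 − 79580 = -13930; midpoint Ī = (79580 + 65650)/2 = 72615.
η = (ΔQ/Q̄) ÷ (ΔI/Ī) = (-118/421.7) ÷ (-13930/72615) = 1.459.
η > 1 ⇒ luxury.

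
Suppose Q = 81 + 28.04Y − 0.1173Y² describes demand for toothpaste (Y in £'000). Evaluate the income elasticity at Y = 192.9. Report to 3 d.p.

-2.951

At Y = 192.9: Q = 1125.1349.
dQ/dY = 28.04 − 0.2346Y = -17.21434.
η = (dQ/dY)·(Y/Q) = -17.21434 × (192.9/1125.1349) = -2.951.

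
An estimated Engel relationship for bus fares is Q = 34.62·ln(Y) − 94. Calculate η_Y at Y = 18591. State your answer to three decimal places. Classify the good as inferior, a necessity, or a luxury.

At Y = 18591: Q = 246.330.
dQ/dY = 34.62/Y = 0.00186219 at this income.
η = (dQ/dY)·(Y/Q) = 0.00186219 × (18591/246.330) = 0.141.
Since 0 < η < 1, the good is a necessity.

0.141 (necessity)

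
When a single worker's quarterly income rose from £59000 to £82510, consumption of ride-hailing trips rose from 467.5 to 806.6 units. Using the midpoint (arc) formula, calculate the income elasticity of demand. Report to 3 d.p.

1.602

ΔQ = 806.6 − 467.5 = 339.1; midpoint Q̄ = (467.5 + 806.6)/2 = 637.05.
ΔI = 82510 − 59000 = 23510; midpoint Ī = (59000 + 82510)/2 = 70755.
η = (ΔQ/Q̄) ÷ (ΔI/Ī) = (339.1/637.05) ÷ (23510/70755) = 1.602.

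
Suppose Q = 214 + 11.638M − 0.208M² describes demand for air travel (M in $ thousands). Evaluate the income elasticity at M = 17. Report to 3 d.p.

At M = 17: Q = 351.7340.
dQ/dM = 11.638 − 0.416M = 4.56600.
η = (dQ/dM)·(M/Q) = 4.56600 × (17/351.7340) = 0.221.

0.221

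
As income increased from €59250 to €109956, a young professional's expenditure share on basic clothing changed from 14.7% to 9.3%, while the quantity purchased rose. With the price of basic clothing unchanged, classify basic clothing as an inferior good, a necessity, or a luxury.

necessity

Quantity rises but the budget share falls as income rises, so 0 < η < 1.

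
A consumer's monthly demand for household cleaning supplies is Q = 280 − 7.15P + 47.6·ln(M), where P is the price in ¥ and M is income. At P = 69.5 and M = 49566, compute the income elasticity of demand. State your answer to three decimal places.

0.160

At P = 69.5, M = 49566: Q = 297.681.
Holding P constant, ∂Q/∂M = 47.6/M = 0.000960336.
η_M = (∂Q/∂M)·(M/Q) = 0.000960336 × (49566/297.681) = 0.160.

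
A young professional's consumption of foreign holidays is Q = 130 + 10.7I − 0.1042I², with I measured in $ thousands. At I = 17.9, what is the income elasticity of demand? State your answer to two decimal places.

At I = 17.9: Q = 288.1433.
dQ/dI = 10.7 − 0.2084I = 6.96964.
η = (dQ/dI)·(I/Q) = 6.96964 × (17.9/288.1433) = 0.43.

0.43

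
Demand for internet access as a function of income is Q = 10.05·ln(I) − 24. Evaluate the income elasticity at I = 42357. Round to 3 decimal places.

At I = 42357: Q = 83.072.
dQ/dI = 10.05/I = 0.000237269 at this income.
η = (dQ/dI)·(I/Q) = 0.000237269 × (42357/83.072) = 0.121.

0.121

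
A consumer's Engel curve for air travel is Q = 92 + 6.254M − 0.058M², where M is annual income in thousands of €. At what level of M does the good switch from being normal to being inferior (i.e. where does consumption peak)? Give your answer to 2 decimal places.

53.91

dQ/dM = 6.254 − 0.116M.
The good is inferior where dQ/dM < 0. Setting dQ/dM = 0 gives M = 6.254 / 0.116 = 53.91.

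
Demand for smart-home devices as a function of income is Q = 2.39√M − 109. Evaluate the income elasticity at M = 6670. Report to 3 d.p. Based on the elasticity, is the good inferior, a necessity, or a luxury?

At M = 6670: Q = 86.191.
dQ/dM = 2.39/(2√M) = 0.014632 at this income.
η = (dQ/dM)·(M/Q) = 0.014632 × (6670/86.191) = 1.132.
Since η > 1, the good is a luxury.

1.132 (luxury)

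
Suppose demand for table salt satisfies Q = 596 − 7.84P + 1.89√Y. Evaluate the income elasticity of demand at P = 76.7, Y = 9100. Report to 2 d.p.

0.52

At P = 76.7, Y = 9100: Q = 174.967.
Holding P constant, ∂Q/∂Y = 1.89/(2√Y) = 0.00990629.
η_Y = (∂Q/∂Y)·(Y/Q) = 0.00990629 × (9100/174.967) = 0.52.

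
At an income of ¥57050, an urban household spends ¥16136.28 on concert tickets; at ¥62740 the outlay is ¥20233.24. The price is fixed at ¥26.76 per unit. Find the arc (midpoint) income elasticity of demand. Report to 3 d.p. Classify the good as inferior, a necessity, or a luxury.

2.372 (luxury)

With a constant price, Q₁ = 16136.28/26.76 = 603.000 and Q₂ = 20233.24/26.76 = 756.100 (equivalently, work directly with expenditure since P cancels).
Midpoint %ΔQ = (20233.24 − 16136.28)/18184.76 = 0.22530; midpoint %ΔI = (62740 − 57050)/59895 = 0.09500.
η = 0.22530 / 0.09500 = 2.372.
η > 1 ⇒ luxury.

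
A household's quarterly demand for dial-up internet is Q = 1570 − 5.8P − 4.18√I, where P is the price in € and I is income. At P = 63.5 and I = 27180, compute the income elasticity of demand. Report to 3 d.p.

-0.672

At P = 63.5, I = 27180: Q = 512.570.
Holding P constant, ∂Q/∂I = -4.18/(2√I) = -0.0126771.
η_I = (∂Q/∂I)·(I/Q) = -0.0126771 × (27180/512.570) = -0.672.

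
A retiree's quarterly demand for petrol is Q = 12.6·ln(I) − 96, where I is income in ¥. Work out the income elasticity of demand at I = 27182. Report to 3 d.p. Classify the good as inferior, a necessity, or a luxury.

At I = 27182: Q = 32.650.
dQ/dI = 12.6/I = 0.000463542 at this income.
η = (dQ/dI)·(I/Q) = 0.000463542 × (27182/32.650) = 0.386.
Since 0 < η < 1, the good is a necessity.

0.386 (necessity)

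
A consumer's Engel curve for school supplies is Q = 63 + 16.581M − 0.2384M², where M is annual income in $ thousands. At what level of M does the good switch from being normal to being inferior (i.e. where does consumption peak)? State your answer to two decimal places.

34.78

dQ/dM = 16.581 − 0.4768M.
The good is inferior where dQ/dM < 0. Setting dQ/dM = 0 gives M = 16.581 / 0.4768 = 34.78.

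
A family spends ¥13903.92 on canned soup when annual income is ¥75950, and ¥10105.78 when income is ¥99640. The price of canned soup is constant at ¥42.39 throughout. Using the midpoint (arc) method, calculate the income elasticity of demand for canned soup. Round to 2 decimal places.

With a constant price, Q₁ = 13903.92/42.39 = 328.000 and Q₂ = 10105.78/42.39 = 238.400 (equivalently, work directly with expenditure since P cancels).
Midpoint %ΔQ = (10105.78 − 13903.92)/12004.85 = -0.31638; midpoint %ΔI = (99640 − 75950)/87795 = 0.26983.
η = -0.31638 / 0.26983 = -1.17.

-1.17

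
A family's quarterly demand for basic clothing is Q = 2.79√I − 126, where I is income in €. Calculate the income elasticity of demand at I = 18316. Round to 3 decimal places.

At I = 18316: Q = 251.589.
dQ/dI = 2.79/(2√I) = 0.0103076 at this income.
η = (dQ/dI)·(I/Q) = 0.0103076 × (18316/251.589) = 0.750.

0.750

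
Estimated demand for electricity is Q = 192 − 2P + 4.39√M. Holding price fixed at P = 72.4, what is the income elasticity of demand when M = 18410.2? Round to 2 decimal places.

At P = 72.4, M = 18410.2: Q = 642.854.
Holding P constant, ∂Q/∂M = 4.39/(2√M) = 0.0161773.
η_M = (∂Q/∂M)·(M/Q) = 0.0161773 × (18410.2/642.854) = 0.46.

0.46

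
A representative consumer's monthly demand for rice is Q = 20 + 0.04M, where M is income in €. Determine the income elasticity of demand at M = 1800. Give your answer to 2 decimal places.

At M = 1800: Q = 92.000.
dQ/dM = 0.04.
η = (dQ/dM)·(M/Q) = 0.04 × (1800/92.000) = 0.78.

0.78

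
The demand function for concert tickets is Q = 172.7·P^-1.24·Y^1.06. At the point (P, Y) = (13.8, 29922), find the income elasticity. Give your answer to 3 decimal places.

1.060

For a multiplicative demand Q = A·P^α·Y^β, the income elasticity is β everywhere.
Here β = 1.06, so η = 1.060.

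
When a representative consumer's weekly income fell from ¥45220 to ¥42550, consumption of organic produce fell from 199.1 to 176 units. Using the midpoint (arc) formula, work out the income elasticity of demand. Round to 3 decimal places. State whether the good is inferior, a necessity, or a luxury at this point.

2.024 (luxury)

ΔQ = 176 − 199.1 = -23.1; midpoint Q̄ = (199.1 + 176)/2 = 187.55.
ΔI = 42550 − 45220 = -2670; midpoint Ī = (45220 + 42550)/2 = 43885.
η = (ΔQ/Q̄) ÷ (ΔI/Ī) = (-23.1/187.55) ÷ (-2670/43885) = 2.024.
η > 1 ⇒ luxury.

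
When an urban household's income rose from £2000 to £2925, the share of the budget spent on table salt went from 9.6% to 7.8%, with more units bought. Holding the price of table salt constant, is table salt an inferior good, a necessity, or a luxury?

Quantity rises but the budget share falls as income rises, so 0 < η < 1.

necessity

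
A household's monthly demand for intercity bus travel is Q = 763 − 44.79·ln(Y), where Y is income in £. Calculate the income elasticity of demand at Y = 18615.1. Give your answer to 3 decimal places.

At Y = 18615.1: Q = 322.637.
dQ/dY = -44.79/Y = -0.00240611 at this income.
η = (dQ/dY)·(Y/Q) = -0.00240611 × (18615.1/322.637) = -0.139.

-0.139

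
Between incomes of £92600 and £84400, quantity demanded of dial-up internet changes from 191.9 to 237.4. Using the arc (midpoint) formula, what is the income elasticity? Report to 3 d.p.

ΔQ = 237.4 − 191.9 = 45.5; midpoint Q̄ = (191.9 + 237.4)/2 = 214.65.
ΔI = 84400 − 92600 = -8200; midpoint Ī = (92600 + 84400)/2 = 88500.
η = (ΔQ/Q̄) ÷ (ΔI/Ī) = (45.5/214.65) ÷ (-8200/88500) = -2.288.

-2.288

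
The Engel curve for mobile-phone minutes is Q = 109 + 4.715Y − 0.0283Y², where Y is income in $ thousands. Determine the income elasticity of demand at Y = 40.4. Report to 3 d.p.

At Y = 40.4: Q = 253.2959.
dQ/dY = 4.715 − 0.0566Y = 2.42836.
η = (dQ/dY)·(Y/Q) = 2.42836 × (40.4/253.2959) = 0.387.

0.387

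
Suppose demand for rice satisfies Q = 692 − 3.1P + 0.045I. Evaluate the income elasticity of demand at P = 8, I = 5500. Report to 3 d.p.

At P = 8, I = 5500: Q = 914.700.
Holding P constant, ∂Q/∂I = 0.045.
η_I = (∂Q/∂I)·(I/Q) = 0.045 × (5500/914.700) = 0.271.

0.271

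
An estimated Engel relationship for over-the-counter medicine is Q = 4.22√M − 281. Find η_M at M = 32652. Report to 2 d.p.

0.79

At M = 32652: Q = 481.548.
dQ/dM = 4.22/(2√M) = 0.0116769 at this income.
η = (dQ/dM)·(M/Q) = 0.0116769 × (32652/481.548) = 0.79.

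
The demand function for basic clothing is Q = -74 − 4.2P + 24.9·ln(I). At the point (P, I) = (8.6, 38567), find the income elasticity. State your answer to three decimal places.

At P = 8.6, I = 38567: Q = 152.828.
Holding P constant, ∂Q/∂I = 24.9/I = 0.00064563.
η_I = (∂Q/∂I)·(I/Q) = 0.00064563 × (38567/152.828) = 0.163.

0.163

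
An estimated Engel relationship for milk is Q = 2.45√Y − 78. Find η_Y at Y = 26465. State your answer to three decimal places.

At Y = 26465: Q = 320.568.
dQ/dY = 2.45/(2√Y) = 0.00753009 at this income.
η = (dQ/dY)·(Y/Q) = 0.00753009 × (26465/320.568) = 0.622.

0.622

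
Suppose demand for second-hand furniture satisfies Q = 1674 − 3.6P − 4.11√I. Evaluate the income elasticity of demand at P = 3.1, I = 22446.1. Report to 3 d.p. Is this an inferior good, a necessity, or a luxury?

-0.294 (inferior good)

At P = 3.1, I = 22446.1: Q = 1047.079.
Holding P constant, ∂Q/∂I = -4.11/(2√I) = -0.0137164.
η_I = (∂Q/∂I)·(I/Q) = -0.0137164 × (22446.1/1047.079) = -0.294.
Since η < 0, this is an inferior good.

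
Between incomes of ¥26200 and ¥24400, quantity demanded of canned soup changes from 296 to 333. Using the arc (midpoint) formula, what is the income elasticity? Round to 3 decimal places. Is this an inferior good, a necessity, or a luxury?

ΔQ = 333 − 296 = 37; midpoint Q̄ = (296 + 333)/2 = 314.5.
ΔI = 24400 − 26200 = -1800; midpoint Ī = (26200 + 24400)/2 = 25300.
η = (ΔQ/Q̄) ÷ (ΔI/Ī) = (37/314.5) ÷ (-1800/25300) = -1.654.
η < 0 ⇒ inferior good.

-1.654 (inferior good)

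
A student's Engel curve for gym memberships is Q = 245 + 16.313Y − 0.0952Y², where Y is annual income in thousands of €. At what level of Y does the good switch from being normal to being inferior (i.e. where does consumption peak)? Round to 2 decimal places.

85.68

dQ/dY = 16.313 − 0.1904Y.
The good is inferior where dQ/dY < 0. Setting dQ/dY = 0 gives Y = 16.313 / 0.1904 = 85.68.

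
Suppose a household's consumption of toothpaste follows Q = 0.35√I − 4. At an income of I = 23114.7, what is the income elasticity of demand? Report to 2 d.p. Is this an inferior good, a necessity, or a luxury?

At I = 23114.7: Q = 49.212.
dQ/dI = 0.35/(2√I) = 0.00115105 at this income.
η = (dQ/dI)·(I/Q) = 0.00115105 × (23114.7/49.212) = 0.54.
Since 0 < η < 1, the good is a necessity.

0.54 (necessity)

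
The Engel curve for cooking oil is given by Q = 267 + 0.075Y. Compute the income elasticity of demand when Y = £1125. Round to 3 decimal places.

0.240

At Y = 1125: Q = 351.375.
dQ/dY = 0.075.
η = (dQ/dY)·(Y/Q) = 0.075 × (1125/351.375) = 0.240.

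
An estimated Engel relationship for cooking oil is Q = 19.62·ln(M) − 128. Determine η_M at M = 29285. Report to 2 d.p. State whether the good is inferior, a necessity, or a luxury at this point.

0.27 (necessity)

At M = 29285: Q = 73.788.
dQ/dM = 19.62/M = 0.000669968 at this income.
η = (dQ/dM)·(M/Q) = 0.000669968 × (29285/73.788) = 0.27.
Since 0 < η < 1, the good is a necessity.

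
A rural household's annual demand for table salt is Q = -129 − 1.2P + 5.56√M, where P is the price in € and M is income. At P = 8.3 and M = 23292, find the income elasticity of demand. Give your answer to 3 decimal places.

At P = 8.3, M = 23292: Q = 709.591.
Holding P constant, ∂Q/∂M = 5.56/(2√M) = 0.0182155.
η_M = (∂Q/∂M)·(M/Q) = 0.0182155 × (23292/709.591) = 0.598.

0.598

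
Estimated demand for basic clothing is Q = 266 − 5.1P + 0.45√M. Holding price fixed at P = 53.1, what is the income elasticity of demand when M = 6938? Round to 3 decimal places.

0.574

At P = 53.1, M = 6938: Q = 32.673.
Holding P constant, ∂Q/∂M = 0.45/(2√M) = 0.00270125.
η_M = (∂Q/∂M)·(M/Q) = 0.00270125 × (6938/32.673) = 0.574.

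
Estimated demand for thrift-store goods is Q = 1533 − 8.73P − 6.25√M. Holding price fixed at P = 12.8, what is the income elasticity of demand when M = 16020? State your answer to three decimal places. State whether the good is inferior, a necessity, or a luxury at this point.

At P = 12.8, M = 16020: Q = 630.193.
Holding P constant, ∂Q/∂M = -6.25/(2√M) = -0.0246899.
η_M = (∂Q/∂M)·(M/Q) = -0.0246899 × (16020/630.193) = -0.628.
Since η < 0, this is an inferior good.

-0.628 (inferior good)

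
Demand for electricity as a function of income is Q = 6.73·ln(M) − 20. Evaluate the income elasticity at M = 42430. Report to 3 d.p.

At M = 42430: Q = 51.712.
dQ/dM = 6.73/M = 0.000158614 at this income.
η = (dQ/dM)·(M/Q) = 0.000158614 × (42430/51.712) = 0.130.

0.130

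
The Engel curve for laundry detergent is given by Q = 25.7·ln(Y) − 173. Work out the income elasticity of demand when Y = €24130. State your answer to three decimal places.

0.298

At Y = 24130: Q = 86.344.
dQ/dY = 25.7/Y = 0.00106506 at this income.
η = (dQ/dY)·(Y/Q) = 0.00106506 × (24130/86.344) = 0.298.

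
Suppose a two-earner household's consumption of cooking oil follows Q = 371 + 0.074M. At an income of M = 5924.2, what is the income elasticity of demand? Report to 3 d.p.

At M = 5924.2: Q = 809.391.
dQ/dM = 0.074.
η = (dQ/dM)·(M/Q) = 0.074 × (5924.2/809.391) = 0.542.

0.542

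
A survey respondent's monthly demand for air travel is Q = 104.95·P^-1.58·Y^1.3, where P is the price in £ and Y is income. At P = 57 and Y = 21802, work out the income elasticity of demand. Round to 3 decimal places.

For a multiplicative demand Q = A·P^α·Y^β, the income elasticity is β everywhere.
Here β = 1.3, so η = 1.300.

1.300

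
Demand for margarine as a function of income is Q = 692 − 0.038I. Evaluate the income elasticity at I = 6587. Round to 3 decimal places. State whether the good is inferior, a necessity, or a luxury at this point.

At I = 6587: Q = 441.694.
dQ/dI = −0.038.
η = (dQ/dI)·(I/Q) = -0.038 × (6587/441.694) = -0.567.
Since η < 0, the good is an inferior good.

-0.567 (inferior good)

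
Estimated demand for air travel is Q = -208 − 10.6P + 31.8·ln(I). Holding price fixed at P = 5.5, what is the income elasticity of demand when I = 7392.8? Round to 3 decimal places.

1.872

At P = 5.5, I = 7392.8: Q = 16.983.
Holding P constant, ∂Q/∂I = 31.8/I = 0.00430148.
η_I = (∂Q/∂I)·(I/Q) = 0.00430148 × (7392.8/16.983) = 1.872.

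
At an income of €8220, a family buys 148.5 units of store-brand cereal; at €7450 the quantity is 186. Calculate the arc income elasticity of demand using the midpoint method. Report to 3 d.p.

ΔQ = 186 − 148.5 = 37.5; midpoint Q̄ = (148.5 + 186)/2 = 167.25.
ΔI = 7450 − 8220 = -770; midpoint Ī = (8220 + 7450)/2 = 7835.
η = (ΔQ/Q̄) ÷ (ΔI/Ī) = (37.5/167.25) ÷ (-770/7835) = -2.281.

-2.281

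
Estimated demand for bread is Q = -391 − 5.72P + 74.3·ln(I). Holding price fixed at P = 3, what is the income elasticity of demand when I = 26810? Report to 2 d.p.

0.21

At P = 3, I = 26810: Q = 349.442.
Holding P constant, ∂Q/∂I = 74.3/I = 0.00277135.
η_I = (∂Q/∂I)·(I/Q) = 0.00277135 × (26810/349.442) = 0.21.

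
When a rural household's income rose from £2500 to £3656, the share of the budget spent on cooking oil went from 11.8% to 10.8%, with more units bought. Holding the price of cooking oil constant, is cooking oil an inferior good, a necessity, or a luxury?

necessity

Quantity rises but the budget share falls as income rises, so 0 < η < 1.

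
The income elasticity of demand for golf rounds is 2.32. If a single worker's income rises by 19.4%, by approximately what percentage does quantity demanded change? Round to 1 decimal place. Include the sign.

45.0%

%ΔQ ≈ η × %ΔI = 2.32 × 19.4% = 45.0%.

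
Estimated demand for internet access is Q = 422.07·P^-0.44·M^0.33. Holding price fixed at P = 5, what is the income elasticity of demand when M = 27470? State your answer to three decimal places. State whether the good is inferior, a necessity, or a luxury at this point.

0.330 (necessity)

For a multiplicative demand Q = A·P^α·M^β, the income elasticity is β everywhere.
Here β = 0.33, so η = 0.330.
Since 0 < η < 1, this is a necessity.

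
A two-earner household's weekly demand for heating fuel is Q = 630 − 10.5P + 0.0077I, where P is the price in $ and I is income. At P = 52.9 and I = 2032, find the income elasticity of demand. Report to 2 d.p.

0.17

At P = 52.9, I = 2032: Q = 90.196.
Holding P constant, ∂Q/∂I = 0.0077.
η_I = (∂Q/∂I)·(I/Q) = 0.0077 × (2032/90.196) = 0.17.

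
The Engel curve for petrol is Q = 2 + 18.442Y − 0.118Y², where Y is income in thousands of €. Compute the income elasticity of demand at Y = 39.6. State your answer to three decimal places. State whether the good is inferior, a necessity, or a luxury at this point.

At Y = 39.6: Q = 547.2603.
dQ/dY = 18.442 − 0.236Y = 9.09640.
η = (dQ/dY)·(Y/Q) = 9.09640 × (39.6/547.2603) = 0.658.
0 < η < 1 ⇒ necessity.

0.658 (necessity)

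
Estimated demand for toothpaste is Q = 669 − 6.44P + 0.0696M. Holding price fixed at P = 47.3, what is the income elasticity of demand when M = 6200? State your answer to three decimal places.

At P = 47.3, M = 6200: Q = 795.908.
Holding P constant, ∂Q/∂M = 0.0696.
η_M = (∂Q/∂M)·(M/Q) = 0.0696 × (6200/795.908) = 0.542.

0.542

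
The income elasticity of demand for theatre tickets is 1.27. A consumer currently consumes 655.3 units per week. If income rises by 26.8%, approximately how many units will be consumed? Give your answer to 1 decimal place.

%ΔQ ≈ η × %ΔI = 1.27 × 26.8% = 34.036%.
New Q ≈ 655.3 × (1 + 0.34036) = 878.3.

878.3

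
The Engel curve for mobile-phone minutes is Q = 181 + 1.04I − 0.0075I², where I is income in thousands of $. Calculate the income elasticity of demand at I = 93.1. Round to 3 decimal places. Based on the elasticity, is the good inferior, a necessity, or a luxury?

At I = 93.1: Q = 212.8169.
dQ/dI = 1.04 − 0.015I = -0.35650.
η = (dQ/dI)·(I/Q) = -0.35650 × (93.1/212.8169) = -0.156.
η < 0 ⇒ inferior good.

-0.156 (inferior good)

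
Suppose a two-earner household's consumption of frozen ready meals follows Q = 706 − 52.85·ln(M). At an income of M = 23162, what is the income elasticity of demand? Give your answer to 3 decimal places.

-0.302

At M = 23162: Q = 174.843.
dQ/dM = -52.85/M = -0.00228175 at this income.
η = (dQ/dM)·(M/Q) = -0.00228175 × (23162/174.843) = -0.302.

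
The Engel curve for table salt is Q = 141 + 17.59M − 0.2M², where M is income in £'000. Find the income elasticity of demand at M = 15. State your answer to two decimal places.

At M = 15: Q = 359.8500.
dQ/dM = 17.59 − 0.4M = 11.59000.
η = (dQ/dM)·(M/Q) = 11.59000 × (15/359.8500) = 0.48.

0.48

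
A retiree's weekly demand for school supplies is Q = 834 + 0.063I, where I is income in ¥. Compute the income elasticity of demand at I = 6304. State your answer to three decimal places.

0.323

At I = 6304: Q = 1231.152.
dQ/dI = 0.063.
η = (dQ/dI)·(I/Q) = 0.063 × (6304/1231.152) = 0.323.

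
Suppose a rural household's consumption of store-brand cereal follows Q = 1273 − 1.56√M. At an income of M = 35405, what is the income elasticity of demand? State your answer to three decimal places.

-0.150

At M = 35405: Q = 979.467.
dQ/dM = -1.56/(2√M) = -0.00414536 at this income.
η = (dQ/dM)·(M/Q) = -0.00414536 × (35405/979.467) = -0.150.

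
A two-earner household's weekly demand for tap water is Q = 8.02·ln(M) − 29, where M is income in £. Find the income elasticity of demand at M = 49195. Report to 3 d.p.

0.139

At M = 49195: Q = 57.644.
dQ/dM = 8.02/M = 0.000163025 at this income.
η = (dQ/dM)·(M/Q) = 0.000163025 × (49195/57.644) = 0.139.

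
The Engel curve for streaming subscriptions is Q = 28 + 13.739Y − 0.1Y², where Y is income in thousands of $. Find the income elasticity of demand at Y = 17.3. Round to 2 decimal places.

0.75

At Y = 17.3: Q = 235.7557.
dQ/dY = 13.739 − 0.2Y = 10.27900.
η = (dQ/dY)·(Y/Q) = 10.27900 × (17.3/235.7557) = 0.75.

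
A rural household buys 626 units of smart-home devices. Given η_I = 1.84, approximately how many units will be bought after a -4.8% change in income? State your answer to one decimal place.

%ΔQ ≈ η × %ΔI = 1.84 × (-4.8%) = -8.832%.
New Q ≈ 626 × (1 − 0.08832) = 570.7.

570.7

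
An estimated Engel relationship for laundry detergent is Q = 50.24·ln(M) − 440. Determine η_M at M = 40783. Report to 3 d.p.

At M = 40783: Q = 93.349.
dQ/dM = 50.24/M = 0.00123189 at this income.
η = (dQ/dM)·(M/Q) = 0.00123189 × (40783/93.349) = 0.538.

0.538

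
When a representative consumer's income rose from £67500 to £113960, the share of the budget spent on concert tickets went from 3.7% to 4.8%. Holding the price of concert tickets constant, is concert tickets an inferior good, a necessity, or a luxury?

The budget share rises as income rises, so η > 1.

luxury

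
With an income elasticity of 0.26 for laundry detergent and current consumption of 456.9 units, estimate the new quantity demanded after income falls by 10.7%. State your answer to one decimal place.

%ΔQ ≈ η × %ΔI = 0.26 × (-10.7%) = -2.782%.
New Q ≈ 456.9 × (1 − 0.02782) = 444.2.

444.2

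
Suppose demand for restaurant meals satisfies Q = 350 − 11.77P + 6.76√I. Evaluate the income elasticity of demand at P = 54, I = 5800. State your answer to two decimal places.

1.12

At P = 54, I = 5800: Q = 229.246.
Holding P constant, ∂Q/∂I = 6.76/(2√I) = 0.0443816.
η_I = (∂Q/∂I)·(I/Q) = 0.0443816 × (5800/229.246) = 1.12.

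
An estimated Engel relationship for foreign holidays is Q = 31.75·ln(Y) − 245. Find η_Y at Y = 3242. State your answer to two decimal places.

2.72

At Y = 3242: Q = 11.665.
dQ/dY = 31.75/Y = 0.00979334 at this income.
η = (dQ/dY)·(Y/Q) = 0.00979334 × (3242/11.665) = 2.72.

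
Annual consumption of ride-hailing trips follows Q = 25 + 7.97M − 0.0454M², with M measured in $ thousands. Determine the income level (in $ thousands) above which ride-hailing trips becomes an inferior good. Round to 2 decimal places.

87.78

dQ/dM = 7.97 − 0.0908M.
The good is inferior where dQ/dM < 0. Setting dQ/dM = 0 gives M = 7.97 / 0.0908 = 87.78.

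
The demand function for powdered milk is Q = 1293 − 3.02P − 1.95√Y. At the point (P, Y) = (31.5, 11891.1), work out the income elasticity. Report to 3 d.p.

-0.108

At P = 31.5, Y = 11891.1: Q = 985.230.
Holding P constant, ∂Q/∂Y = -1.95/(2√Y) = -0.00894115.
η_Y = (∂Q/∂Y)·(Y/Q) = -0.00894115 × (11891.1/985.230) = -0.108.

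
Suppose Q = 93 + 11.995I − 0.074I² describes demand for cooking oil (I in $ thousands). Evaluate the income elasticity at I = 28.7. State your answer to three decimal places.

At I = 28.7: Q = 376.3034.
dQ/dI = 11.995 − 0.148I = 7.74740.
η = (dQ/dI)·(I/Q) = 7.74740 × (28.7/376.3034) = 0.591.

0.591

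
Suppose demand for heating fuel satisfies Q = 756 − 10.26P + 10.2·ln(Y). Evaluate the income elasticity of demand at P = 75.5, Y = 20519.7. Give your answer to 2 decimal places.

At P = 75.5, Y = 20519.7: Q = 82.647.
Holding P constant, ∂Q/∂Y = 10.2/Y = 0.000497083.
η_Y = (∂Q/∂Y)·(Y/Q) = 0.000497083 × (20519.7/82.647) = 0.12.

0.12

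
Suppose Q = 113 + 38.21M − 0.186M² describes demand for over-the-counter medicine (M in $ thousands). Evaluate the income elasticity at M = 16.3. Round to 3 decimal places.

At M = 16.3: Q = 686.4047.
dQ/dM = 38.21 − 0.372M = 32.14640.
η = (dQ/dM)·(M/Q) = 32.14640 × (16.3/686.4047) = 0.763.

0.763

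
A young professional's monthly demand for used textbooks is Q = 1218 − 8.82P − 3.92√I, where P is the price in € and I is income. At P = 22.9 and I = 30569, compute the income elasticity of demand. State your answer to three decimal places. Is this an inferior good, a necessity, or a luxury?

At P = 22.9, I = 30569: Q = 330.649.
Holding P constant, ∂Q/∂I = -3.92/(2√I) = -0.0112103.
η_I = (∂Q/∂I)·(I/Q) = -0.0112103 × (30569/330.649) = -1.036.
Since η < 0, this is an inferior good.

-1.036 (inferior good)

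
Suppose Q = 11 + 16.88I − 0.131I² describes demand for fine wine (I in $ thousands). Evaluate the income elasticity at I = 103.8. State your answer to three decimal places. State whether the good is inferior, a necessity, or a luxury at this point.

At I = 103.8: Q = 351.6924.
dQ/dI = 16.88 − 0.262I = -10.31560.
η = (dQ/dI)·(I/Q) = -10.31560 × (103.8/351.6924) = -3.045.
η < 0 ⇒ inferior good.

-3.045 (inferior good)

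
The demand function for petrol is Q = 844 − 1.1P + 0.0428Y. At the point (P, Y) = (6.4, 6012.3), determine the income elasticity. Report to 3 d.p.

0.235

At P = 6.4, Y = 6012.3: Q = 1094.286.
Holding P constant, ∂Q/∂Y = 0.0428.
η_Y = (∂Q/∂Y)·(Y/Q) = 0.0428 × (6012.3/1094.286) = 0.235.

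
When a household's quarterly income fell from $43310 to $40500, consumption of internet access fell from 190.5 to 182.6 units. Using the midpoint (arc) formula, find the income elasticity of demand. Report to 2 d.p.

0.63

ΔQ = 182.6 − 190.5 = -7.9; midpoint Q̄ = (190.5 + 182.6)/2 = 186.55.
ΔI = 40500 − 43310 = -2810; midpoint Ī = (43310 + 40500)/2 = 41905.
η = (ΔQ/Q̄) ÷ (ΔI/Ī) = (-7.9/186.55) ÷ (-2810/41905) = 0.63.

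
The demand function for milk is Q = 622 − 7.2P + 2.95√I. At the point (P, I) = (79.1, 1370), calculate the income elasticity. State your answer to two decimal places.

At P = 79.1, I = 1370: Q = 161.670.
Holding P constant, ∂Q/∂I = 2.95/(2√I) = 0.0398503.
η_I = (∂Q/∂I)·(I/Q) = 0.0398503 × (1370/161.670) = 0.34.

0.34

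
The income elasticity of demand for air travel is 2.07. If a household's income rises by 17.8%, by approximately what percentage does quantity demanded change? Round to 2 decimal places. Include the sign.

%ΔQ ≈ η × %ΔI = 2.07 × 17.8% = 36.85%.

36.85%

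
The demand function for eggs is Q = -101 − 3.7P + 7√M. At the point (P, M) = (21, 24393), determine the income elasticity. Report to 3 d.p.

At P = 21, M = 24393: Q = 914.578.
Holding P constant, ∂Q/∂M = 7/(2√M) = 0.0224097.
η_M = (∂Q/∂M)·(M/Q) = 0.0224097 × (24393/914.578) = 0.598.

0.598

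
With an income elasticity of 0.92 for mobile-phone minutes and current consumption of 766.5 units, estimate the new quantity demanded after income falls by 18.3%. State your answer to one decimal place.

637.5

%ΔQ ≈ η × %ΔI = 0.92 × (-18.3%) = -16.836%.
New Q ≈ 766.5 × (1 − 0.16836) = 637.5.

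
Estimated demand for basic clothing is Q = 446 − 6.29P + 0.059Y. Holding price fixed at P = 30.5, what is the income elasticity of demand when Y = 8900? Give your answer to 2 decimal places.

0.67

At P = 30.5, Y = 8900: Q = 779.255.
Holding P constant, ∂Q/∂Y = 0.059.
η_Y = (∂Q/∂Y)·(Y/Q) = 0.059 × (8900/779.255) = 0.67.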